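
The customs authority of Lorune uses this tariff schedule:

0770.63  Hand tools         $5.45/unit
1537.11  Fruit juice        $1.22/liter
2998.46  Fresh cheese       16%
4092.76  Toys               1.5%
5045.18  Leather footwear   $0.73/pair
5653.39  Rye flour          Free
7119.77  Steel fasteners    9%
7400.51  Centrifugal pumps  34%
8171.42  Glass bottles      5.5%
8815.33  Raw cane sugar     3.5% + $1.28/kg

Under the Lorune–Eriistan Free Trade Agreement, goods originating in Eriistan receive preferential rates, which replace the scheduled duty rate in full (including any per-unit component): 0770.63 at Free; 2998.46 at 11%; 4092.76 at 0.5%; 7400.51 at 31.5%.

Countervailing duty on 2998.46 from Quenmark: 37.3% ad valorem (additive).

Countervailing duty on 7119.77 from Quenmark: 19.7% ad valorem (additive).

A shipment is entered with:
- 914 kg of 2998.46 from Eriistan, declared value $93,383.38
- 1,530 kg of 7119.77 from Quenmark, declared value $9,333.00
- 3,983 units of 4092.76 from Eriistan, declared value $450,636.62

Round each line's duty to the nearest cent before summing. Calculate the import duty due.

Line 1 (2998.46, Eriistan, 914 kg, $93,383.38):
Base rate for 2998.46 is 16%.
Origin Eriistan qualifies under the Lorune–Eriistan agreement and 2998.46 is covered: preferential rate 11% applies instead.
The additional-duty order on 2998.46 targets Quenmark, not Eriistan; it does not apply.
Duty = $93,383.38 × 11% = $10,272.17.
Line 2 (7119.77, Quenmark, 1,530 kg, $9,333.00):
Base rate for 7119.77 is 9%.
Additional duty on 7119.77 from Quenmark: +19.7%. Applied ad valorem rate: 9% + 19.7% = 28.7%.
Duty = $9,333.00 × 28.7% = $2,678.57.
Line 3 (4092.76, Eriistan, 3,983 units, $450,636.62):
Base rate for 4092.76 is 1.5%.
Origin Eriistan qualifies under the Lorune–Eriistan agreement and 4092.76 is covered: preferential rate 0.5% applies instead.
Duty = $450,636.62 × 0.5% = $2,253.18.
Total = $10,272.17 + $2,678.57 + $2,253.18 = $15,203.92.

$15,203.92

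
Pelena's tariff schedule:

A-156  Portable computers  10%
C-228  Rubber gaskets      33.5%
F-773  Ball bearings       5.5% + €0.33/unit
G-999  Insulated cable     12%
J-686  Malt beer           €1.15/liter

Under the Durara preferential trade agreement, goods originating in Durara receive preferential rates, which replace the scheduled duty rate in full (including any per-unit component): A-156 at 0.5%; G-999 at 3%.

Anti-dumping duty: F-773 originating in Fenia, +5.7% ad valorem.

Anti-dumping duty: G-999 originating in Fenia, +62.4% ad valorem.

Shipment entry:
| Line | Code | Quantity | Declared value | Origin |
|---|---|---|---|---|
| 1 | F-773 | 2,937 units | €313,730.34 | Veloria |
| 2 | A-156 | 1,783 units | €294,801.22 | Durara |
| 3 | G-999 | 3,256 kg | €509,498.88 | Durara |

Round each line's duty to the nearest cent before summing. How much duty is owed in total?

€34,983.36

Line 1 (F-773, Veloria, 2,937 units, €313,730.34):
Base rate for F-773 is 5.5% + €0.33/unit.
The additional-duty order on F-773 targets Fenia, not Veloria; it does not apply.
Duty = €313,730.34 × 5.5% + 2,937 × €0.33 = €18,224.38.
Line 2 (A-156, Durara, 1,783 units, €294,801.22):
Base rate for A-156 is 10%.
Origin Durara qualifies under the Pelena–Durara agreement and A-156 is covered: preferential rate 0.5% applies instead.
Duty = €294,801.22 × 0.5% = €1,474.01.
Line 3 (G-999, Durara, 3,256 kg, €509,498.88):
Base rate for G-999 is 12%.
Origin Durara qualifies under the Pelena–Durara agreement and G-999 is covered: preferential rate 3% applies instead.
The additional-duty order on G-999 targets Fenia, not Durara; it does not apply.
Duty = €509,498.88 × 3% = €15,284.97.
Total = €18,224.38 + €1,474.01 + €15,284.97 = €34,983.36.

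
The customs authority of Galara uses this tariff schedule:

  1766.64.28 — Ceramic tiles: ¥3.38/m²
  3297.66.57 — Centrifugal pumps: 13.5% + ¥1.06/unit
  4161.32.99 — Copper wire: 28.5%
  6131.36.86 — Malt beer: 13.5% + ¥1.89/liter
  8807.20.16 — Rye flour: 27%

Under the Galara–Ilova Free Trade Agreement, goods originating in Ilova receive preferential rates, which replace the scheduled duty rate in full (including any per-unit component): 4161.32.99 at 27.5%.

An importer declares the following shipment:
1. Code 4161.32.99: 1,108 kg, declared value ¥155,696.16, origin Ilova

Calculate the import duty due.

Line 1 (4161.32.99, Ilova, 1,108 kg, ¥155,696.16):
Base rate for 4161.32.99 is 28.5%.
Origin Ilova qualifies under the Galara–Ilova agreement and 4161.32.99 is covered: preferential rate 27.5% applies instead.
Duty = ¥155,696.16 × 27.5% = ¥42,816.44.

¥42,816.44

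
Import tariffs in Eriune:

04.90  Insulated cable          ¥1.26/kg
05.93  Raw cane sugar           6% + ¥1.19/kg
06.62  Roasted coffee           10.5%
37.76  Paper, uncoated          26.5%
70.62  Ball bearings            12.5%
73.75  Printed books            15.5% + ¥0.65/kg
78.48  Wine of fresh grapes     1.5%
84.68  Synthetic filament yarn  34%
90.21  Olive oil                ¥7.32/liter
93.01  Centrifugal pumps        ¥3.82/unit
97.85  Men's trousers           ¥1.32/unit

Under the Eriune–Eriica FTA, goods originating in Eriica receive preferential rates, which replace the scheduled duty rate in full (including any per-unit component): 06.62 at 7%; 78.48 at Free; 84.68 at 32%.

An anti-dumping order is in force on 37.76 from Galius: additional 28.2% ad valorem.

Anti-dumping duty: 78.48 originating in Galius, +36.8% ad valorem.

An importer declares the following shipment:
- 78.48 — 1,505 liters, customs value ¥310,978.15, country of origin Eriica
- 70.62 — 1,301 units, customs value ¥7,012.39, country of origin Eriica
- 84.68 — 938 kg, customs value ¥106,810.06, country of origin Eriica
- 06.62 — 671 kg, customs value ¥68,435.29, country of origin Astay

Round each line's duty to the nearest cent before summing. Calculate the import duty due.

Line 1 (78.48, Eriica, 1,505 liters, ¥310,978.15):
Base rate for 78.48 is 1.5%.
Origin Eriica qualifies under the Eriune–Eriica agreement and 78.48 is covered: preferential rate Free applies instead.
The additional-duty order on 78.48 targets Galius, not Eriica; it does not apply.
Duty = ¥310,978.15 × 0% = ¥0.00.
Line 2 (70.62, Eriica, 1,301 units, ¥7,012.39):
Base rate for 70.62 is 12.5%.
Origin Eriica is the FTA partner but 70.62 is not on the preference list; base rate stands.
Duty = ¥7,012.39 × 12.5% = ¥876.55.
Line 3 (84.68, Eriica, 938 kg, ¥106,810.06):
Base rate for 84.68 is 34%.
Origin Eriica qualifies under the Eriune–Eriica agreement and 84.68 is covered: preferential rate 32% applies instead.
Duty = ¥106,810.06 × 32% = ¥34,179.22.
Line 4 (06.62, Astay, 671 kg, ¥68,435.29):
Base rate for 06.62 is 10.5%.
06.62 has an FTA preferential rate, but origin Astay is not Eriica; base rate stands.
Duty = ¥68,435.29 × 10.5% = ¥7,185.71.
Total = ¥0.00 + ¥876.55 + ¥34,179.22 + ¥7,185.71 = ¥42,241.48.

¥42,241.48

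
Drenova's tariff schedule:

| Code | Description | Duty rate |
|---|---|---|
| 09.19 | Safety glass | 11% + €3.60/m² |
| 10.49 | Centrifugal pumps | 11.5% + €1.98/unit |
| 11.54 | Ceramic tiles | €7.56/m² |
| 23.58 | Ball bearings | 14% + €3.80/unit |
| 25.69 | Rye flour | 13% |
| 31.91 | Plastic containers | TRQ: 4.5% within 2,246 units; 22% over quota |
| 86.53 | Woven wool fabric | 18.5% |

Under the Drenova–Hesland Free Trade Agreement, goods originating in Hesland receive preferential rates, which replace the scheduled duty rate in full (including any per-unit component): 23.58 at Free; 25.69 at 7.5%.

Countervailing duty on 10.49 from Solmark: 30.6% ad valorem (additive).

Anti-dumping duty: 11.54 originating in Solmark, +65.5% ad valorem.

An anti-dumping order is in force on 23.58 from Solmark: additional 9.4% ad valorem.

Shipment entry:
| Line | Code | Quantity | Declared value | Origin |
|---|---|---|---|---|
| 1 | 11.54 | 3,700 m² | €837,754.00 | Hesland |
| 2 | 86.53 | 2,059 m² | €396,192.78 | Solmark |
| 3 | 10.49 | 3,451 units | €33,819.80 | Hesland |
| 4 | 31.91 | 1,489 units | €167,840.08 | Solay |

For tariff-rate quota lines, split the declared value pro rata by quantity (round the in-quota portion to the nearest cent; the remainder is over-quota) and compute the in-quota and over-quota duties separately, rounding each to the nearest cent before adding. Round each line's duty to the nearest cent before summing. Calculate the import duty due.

Line 1 (11.54, Hesland, 3,700 m², €837,754.00):
Base rate for 11.54 is €7.56/m².
Origin Hesland is the FTA partner but 11.54 is not on the preference list; base rate stands.
The additional-duty order on 11.54 targets Solmark, not Hesland; it does not apply.
Duty = 3,700 × €7.56 = €27,972.00.
Line 2 (86.53, Solmark, 2,059 m², €396,192.78):
Base rate for 86.53 is 18.5%.
Duty = €396,192.78 × 18.5% = €73,295.66.
Line 3 (10.49, Hesland, 3,451 units, €33,819.80):
Base rate for 10.49 is 11.5% + €1.98/unit.
Origin Hesland is the FTA partner but 10.49 is not on the preference list; base rate stands.
The additional-duty order on 10.49 targets Solmark, not Hesland; it does not apply.
Duty = €33,819.80 × 11.5% + 3,451 × €1.98 = €10,722.26.
Line 4 (31.91, Solay, 1,489 units, €167,840.08):
Code 31.91 is under a tariff-rate quota (threshold 2,246 units). Quantity 1,489 units is within the quota, so the in-quota rate 4.5% applies to the full value.
Duty = €167,840.08 × 4.5% = €7,552.80.
Total = €27,972.00 + €73,295.66 + €10,722.26 + €7,552.80 = €119,542.72.

€119,542.72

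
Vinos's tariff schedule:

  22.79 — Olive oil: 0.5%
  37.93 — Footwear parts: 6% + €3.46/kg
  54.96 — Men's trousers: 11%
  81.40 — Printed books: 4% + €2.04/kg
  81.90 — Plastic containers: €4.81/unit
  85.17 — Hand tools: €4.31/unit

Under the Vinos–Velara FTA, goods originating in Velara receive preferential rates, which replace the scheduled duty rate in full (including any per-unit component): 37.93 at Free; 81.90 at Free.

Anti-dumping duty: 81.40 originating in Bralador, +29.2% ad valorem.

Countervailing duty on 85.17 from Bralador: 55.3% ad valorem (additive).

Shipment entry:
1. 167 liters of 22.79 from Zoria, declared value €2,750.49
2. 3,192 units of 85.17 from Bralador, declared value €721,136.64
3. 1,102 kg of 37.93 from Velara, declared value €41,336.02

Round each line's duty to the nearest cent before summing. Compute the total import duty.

Line 1 (22.79, Zoria, 167 liters, €2,750.49):
Base rate for 22.79 is 0.5%.
Duty = €2,750.49 × 0.5% = €13.75.
Line 2 (85.17, Bralador, 3,192 units, €721,136.64):
Base rate for 85.17 is €4.31/unit.
Additional duty on 85.17 from Bralador: +55.3% ad valorem. Applied ad valorem rate = 55.3%.
Duty = €721,136.64 × 55.3% + 3,192 × €4.31 = €412,546.08.
Line 3 (37.93, Velara, 1,102 kg, €41,336.02):
Base rate for 37.93 is 6% + €3.46/kg.
Origin Velara qualifies under the Vinos–Velara agreement and 37.93 is covered: preferential rate Free applies instead.
Duty = €41,336.02 × 0% = €0.00.
Total = €13.75 + €412,546.08 + €0.00 = €412,559.83.

€412,559.83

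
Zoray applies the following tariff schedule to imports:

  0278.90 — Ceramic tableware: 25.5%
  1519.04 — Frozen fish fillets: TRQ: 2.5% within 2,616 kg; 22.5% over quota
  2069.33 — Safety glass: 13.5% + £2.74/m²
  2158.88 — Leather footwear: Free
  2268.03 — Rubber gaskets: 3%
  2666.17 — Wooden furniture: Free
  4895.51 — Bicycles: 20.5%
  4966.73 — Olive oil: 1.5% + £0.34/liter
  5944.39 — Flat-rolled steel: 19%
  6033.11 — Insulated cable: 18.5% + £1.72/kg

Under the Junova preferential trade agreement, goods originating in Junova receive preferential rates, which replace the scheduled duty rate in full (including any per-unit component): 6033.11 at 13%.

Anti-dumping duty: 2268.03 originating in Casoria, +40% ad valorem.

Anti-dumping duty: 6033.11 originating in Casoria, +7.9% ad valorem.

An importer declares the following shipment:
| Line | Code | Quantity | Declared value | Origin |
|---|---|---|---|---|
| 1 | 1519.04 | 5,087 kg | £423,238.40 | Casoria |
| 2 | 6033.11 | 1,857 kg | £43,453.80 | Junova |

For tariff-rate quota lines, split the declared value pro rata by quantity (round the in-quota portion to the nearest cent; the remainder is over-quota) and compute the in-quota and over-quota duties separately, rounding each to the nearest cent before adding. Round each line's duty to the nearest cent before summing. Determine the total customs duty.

Line 1 (1519.04, Casoria, 5,087 kg, £423,238.40):
Code 1519.04 is under a tariff-rate quota (threshold 2,616 kg). In-quota: 2,616 kg at 2.5%; over-quota: 2,471 kg at 22.5%.
Pro-rata value split: in-quota = £423,238.40 × 2,616/5,087 = £217,651.20; over-quota = £423,238.40 − £217,651.20 = £205,587.20.
In-quota duty = £217,651.20 × 2.5% = £5,441.28. Over-quota duty = £205,587.20 × 22.5% = £46,257.12.
Line duty = £5,441.28 + £46,257.12 = £51,698.40.
Line 2 (6033.11, Junova, 1,857 kg, £43,453.80):
Base rate for 6033.11 is 18.5% + £1.72/kg.
Origin Junova qualifies under the Zoray–Junova agreement and 6033.11 is covered: preferential rate 13% applies instead.
The additional-duty order on 6033.11 targets Casoria, not Junova; it does not apply.
Duty = £43,453.80 × 13% = £5,648.99.
Total = £51,698.40 + £5,648.99 = £57,347.39.

£57,347.39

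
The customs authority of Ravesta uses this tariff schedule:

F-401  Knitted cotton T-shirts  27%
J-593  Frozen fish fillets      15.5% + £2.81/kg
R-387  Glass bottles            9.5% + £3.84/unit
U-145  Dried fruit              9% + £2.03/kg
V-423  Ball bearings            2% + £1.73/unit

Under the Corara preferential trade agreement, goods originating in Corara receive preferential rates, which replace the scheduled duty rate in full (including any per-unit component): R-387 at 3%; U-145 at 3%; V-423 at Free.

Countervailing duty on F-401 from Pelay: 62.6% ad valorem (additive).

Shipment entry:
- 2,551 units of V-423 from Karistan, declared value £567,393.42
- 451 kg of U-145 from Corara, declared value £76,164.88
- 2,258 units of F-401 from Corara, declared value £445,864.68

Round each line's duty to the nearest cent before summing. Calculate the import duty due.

£138,429.51

Line 1 (V-423, Karistan, 2,551 units, £567,393.42):
Base rate for V-423 is 2% + £1.73/unit.
V-423 has an FTA preferential rate, but origin Karistan is not Corara; base rate stands.
Duty = £567,393.42 × 2% + 2,551 × £1.73 = £15,761.10.
Line 2 (U-145, Corara, 451 kg, £76,164.88):
Base rate for U-145 is 9% + £2.03/kg.
Origin Corara qualifies under the Ravesta–Corara agreement and U-145 is covered: preferential rate 3% applies instead.
Duty = £76,164.88 × 3% = £2,284.95.
Line 3 (F-401, Corara, 2,258 units, £445,864.68):
Base rate for F-401 is 27%.
Origin Corara is the FTA partner but F-401 is not on the preference list; base rate stands.
The additional-duty order on F-401 targets Pelay, not Corara; it does not apply.
Duty = £445,864.68 × 27% = £120,383.46.
Total = £15,761.10 + £2,284.95 + £120,383.46 = £138,429.51.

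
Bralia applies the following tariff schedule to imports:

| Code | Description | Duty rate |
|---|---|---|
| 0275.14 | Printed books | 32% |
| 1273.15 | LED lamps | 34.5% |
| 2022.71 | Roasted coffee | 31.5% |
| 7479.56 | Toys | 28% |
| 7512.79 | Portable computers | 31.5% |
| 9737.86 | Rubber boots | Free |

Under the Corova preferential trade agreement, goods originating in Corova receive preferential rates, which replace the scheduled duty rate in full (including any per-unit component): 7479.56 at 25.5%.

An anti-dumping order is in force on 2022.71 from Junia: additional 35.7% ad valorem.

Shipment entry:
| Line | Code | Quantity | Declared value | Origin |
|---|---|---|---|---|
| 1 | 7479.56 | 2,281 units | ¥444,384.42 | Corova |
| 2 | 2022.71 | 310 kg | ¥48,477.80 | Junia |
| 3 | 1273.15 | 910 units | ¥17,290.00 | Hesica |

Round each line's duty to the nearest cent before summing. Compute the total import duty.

¥151,860.16

Line 1 (7479.56, Corova, 2,281 units, ¥444,384.42):
Base rate for 7479.56 is 28%.
Origin Corova qualifies under the Bralia–Corova agreement and 7479.56 is covered: preferential rate 25.5% applies instead.
Duty = ¥444,384.42 × 25.5% = ¥113,318.03.
Line 2 (2022.71, Junia, 310 kg, ¥48,477.80):
Base rate for 2022.71 is 31.5%.
Additional duty on 2022.71 from Junia: +35.7%. Applied ad valorem rate: 31.5% + 35.7% = 67.2%.
Duty = ¥48,477.80 × 67.2% = ¥32,577.08.
Line 3 (1273.15, Hesica, 910 units, ¥17,290.00):
Base rate for 1273.15 is 34.5%.
Duty = ¥17,290.00 × 34.5% = ¥5,965.05.
Total = ¥113,318.03 + ¥32,577.08 + ¥5,965.05 = ¥151,860.16.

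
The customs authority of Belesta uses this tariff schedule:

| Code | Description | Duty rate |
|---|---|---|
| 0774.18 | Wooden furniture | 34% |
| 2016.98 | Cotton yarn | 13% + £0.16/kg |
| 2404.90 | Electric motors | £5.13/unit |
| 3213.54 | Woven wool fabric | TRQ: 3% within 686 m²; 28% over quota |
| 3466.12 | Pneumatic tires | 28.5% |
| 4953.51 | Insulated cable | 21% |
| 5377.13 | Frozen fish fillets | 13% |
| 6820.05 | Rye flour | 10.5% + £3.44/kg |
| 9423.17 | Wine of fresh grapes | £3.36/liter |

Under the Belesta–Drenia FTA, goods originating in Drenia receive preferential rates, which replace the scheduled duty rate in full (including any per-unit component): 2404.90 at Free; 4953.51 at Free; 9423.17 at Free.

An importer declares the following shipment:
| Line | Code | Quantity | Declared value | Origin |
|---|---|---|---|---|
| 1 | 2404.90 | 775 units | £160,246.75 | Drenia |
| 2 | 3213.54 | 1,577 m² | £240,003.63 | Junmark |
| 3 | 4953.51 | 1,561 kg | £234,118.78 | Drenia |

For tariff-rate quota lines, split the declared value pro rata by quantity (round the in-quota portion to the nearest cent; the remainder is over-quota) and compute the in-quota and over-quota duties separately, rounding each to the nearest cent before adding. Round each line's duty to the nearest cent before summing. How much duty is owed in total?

£41,100.43

Line 1 (2404.90, Drenia, 775 units, £160,246.75):
Base rate for 2404.90 is £5.13/unit.
Origin Drenia qualifies under the Belesta–Drenia agreement and 2404.90 is covered: preferential rate Free applies instead.
Duty = £160,246.75 × 0% = £0.00.
Line 2 (3213.54, Junmark, 1,577 m², £240,003.63):
Code 3213.54 is under a tariff-rate quota (threshold 686 m²). In-quota: 686 m² at 3%; over-quota: 891 m² at 28%.
Pro-rata value split: in-quota = £240,003.63 × 686/1,577 = £104,402.34; over-quota = £240,003.63 − £104,402.34 = £135,601.29.
In-quota duty = £104,402.34 × 3% = £3,132.07. Over-quota duty = £135,601.29 × 28% = £37,968.36.
Line duty = £3,132.07 + £37,968.36 = £41,100.43.
Line 3 (4953.51, Drenia, 1,561 kg, £234,118.78):
Base rate for 4953.51 is 21%.
Origin Drenia qualifies under the Belesta–Drenia agreement and 4953.51 is covered: preferential rate Free applies instead.
Duty = £234,118.78 × 0% = £0.00.
Total = £0.00 + £41,100.43 + £0.00 = £41,100.43.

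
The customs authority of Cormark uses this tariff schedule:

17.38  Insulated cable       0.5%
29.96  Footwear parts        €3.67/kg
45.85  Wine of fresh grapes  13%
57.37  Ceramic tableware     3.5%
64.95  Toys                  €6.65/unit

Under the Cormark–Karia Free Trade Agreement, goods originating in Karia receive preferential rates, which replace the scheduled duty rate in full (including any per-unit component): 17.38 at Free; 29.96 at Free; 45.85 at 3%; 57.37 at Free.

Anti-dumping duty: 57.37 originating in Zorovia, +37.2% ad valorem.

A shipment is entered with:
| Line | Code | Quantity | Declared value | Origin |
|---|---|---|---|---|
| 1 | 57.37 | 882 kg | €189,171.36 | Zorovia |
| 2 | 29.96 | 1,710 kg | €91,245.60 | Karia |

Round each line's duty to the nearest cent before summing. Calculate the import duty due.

€76,992.74

Line 1 (57.37, Zorovia, 882 kg, €189,171.36):
Base rate for 57.37 is 3.5%.
57.37 has an FTA preferential rate, but origin Zorovia is not Karia; base rate stands.
Additional duty on 57.37 from Zorovia: +37.2%. Applied ad valorem rate: 3.5% + 37.2% = 40.7%.
Duty = €189,171.36 × 40.7% = €76,992.74.
Line 2 (29.96, Karia, 1,710 kg, €91,245.60):
Base rate for 29.96 is €3.67/kg.
Origin Karia qualifies under the Cormark–Karia agreement and 29.96 is covered: preferential rate Free applies instead.
Duty = €91,245.60 × 0% = €0.00.
Total = €76,992.74 + €0.00 = €76,992.74.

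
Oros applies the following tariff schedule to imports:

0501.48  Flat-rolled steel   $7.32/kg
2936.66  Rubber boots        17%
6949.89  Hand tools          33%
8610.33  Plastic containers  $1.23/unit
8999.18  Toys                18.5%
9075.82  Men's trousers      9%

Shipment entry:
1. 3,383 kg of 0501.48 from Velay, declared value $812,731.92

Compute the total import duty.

$24,763.56

Line 1 (0501.48, Velay, 3,383 kg, $812,731.92):
Base rate for 0501.48 is $7.32/kg.
Duty = 3,383 × $7.32 = $24,763.56.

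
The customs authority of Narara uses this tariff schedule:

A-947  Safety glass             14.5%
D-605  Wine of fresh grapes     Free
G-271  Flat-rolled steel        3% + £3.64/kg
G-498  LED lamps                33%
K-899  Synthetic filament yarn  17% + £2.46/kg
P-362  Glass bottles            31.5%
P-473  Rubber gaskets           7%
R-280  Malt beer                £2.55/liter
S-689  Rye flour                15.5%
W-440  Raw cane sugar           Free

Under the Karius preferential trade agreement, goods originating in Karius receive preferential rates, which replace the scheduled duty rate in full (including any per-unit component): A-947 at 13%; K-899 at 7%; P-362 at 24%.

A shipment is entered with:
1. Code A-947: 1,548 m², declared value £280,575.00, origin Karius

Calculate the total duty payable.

£36,474.75

Line 1 (A-947, Karius, 1,548 m², £280,575.00):
Base rate for A-947 is 14.5%.
Origin Karius qualifies under the Narara–Karius agreement and A-947 is covered: preferential rate 13% applies instead.
Duty = £280,575.00 × 13% = £36,474.75.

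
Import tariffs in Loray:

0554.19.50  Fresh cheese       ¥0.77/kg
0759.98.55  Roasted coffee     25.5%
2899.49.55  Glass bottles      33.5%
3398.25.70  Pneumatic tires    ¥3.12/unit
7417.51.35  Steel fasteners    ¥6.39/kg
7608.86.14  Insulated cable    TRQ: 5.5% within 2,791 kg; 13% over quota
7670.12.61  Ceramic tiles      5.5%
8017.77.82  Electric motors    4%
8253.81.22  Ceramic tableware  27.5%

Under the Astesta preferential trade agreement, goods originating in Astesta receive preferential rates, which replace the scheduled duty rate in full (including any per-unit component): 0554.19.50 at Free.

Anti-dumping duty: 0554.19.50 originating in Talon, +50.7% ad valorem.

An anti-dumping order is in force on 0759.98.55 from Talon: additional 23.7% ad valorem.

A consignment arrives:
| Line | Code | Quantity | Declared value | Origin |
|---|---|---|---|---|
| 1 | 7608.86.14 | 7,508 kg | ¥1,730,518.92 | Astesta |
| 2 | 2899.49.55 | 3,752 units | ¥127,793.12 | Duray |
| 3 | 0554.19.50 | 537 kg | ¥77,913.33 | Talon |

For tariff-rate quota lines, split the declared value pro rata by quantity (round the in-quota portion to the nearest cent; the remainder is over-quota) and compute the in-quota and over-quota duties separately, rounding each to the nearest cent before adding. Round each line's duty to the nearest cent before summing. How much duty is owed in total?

Line 1 (7608.86.14, Astesta, 7,508 kg, ¥1,730,518.92):
Code 7608.86.14 is under a tariff-rate quota (threshold 2,791 kg). In-quota: 2,791 kg at 5.5%; over-quota: 4,717 kg at 13%.
Pro-rata value split: in-quota = ¥1,730,518.92 × 2,791/7,508 = ¥643,297.59; over-quota = ¥1,730,518.92 − ¥643,297.59 = ¥1,087,221.33.
In-quota duty = ¥643,297.59 × 5.5% = ¥35,381.37. Over-quota duty = ¥1,087,221.33 × 13% = ¥141,338.77.
Line duty = ¥35,381.37 + ¥141,338.77 = ¥176,720.14.
Line 2 (2899.49.55, Duray, 3,752 units, ¥127,793.12):
Base rate for 2899.49.55 is 33.5%.
Duty = ¥127,793.12 × 33.5% = ¥42,810.70.
Line 3 (0554.19.50, Talon, 537 kg, ¥77,913.33):
Base rate for 0554.19.50 is ¥0.77/kg.
0554.19.50 has an FTA preferential rate, but origin Talon is not Astesta; base rate stands.
Additional duty on 0554.19.50 from Talon: +50.7% ad valorem. Applied ad valorem rate = 50.7%.
Duty = ¥77,913.33 × 50.7% + 537 × ¥0.77 = ¥39,915.55.
Total = ¥176,720.14 + ¥42,810.70 + ¥39,915.55 = ¥259,446.39.

¥259,446.39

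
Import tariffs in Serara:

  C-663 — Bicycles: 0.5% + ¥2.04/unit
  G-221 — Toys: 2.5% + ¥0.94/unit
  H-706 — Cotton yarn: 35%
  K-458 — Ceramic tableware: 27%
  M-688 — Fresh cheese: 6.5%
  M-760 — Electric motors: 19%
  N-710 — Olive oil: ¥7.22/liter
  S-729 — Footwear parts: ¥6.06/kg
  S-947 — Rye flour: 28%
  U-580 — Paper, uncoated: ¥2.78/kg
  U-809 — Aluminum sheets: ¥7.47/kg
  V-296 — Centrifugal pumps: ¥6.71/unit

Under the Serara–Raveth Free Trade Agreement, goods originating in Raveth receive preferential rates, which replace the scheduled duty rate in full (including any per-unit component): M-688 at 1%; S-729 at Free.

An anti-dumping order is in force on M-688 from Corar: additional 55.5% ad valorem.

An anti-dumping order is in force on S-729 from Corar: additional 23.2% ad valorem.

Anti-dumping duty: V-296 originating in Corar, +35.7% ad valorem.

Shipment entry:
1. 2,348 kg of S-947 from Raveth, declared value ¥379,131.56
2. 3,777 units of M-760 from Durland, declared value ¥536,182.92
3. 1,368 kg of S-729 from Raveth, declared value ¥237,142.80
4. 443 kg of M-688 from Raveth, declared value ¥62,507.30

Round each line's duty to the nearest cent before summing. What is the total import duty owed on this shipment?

¥208,656.66

Line 1 (S-947, Raveth, 2,348 kg, ¥379,131.56):
Base rate for S-947 is 28%.
Origin Raveth is the FTA partner but S-947 is not on the preference list; base rate stands.
Duty = ¥379,131.56 × 28% = ¥106,156.84.
Line 2 (M-760, Durland, 3,777 units, ¥536,182.92):
Base rate for M-760 is 19%.
Duty = ¥536,182.92 × 19% = ¥101,874.75.
Line 3 (S-729, Raveth, 1,368 kg, ¥237,142.80):
Base rate for S-729 is ¥6.06/kg.
Origin Raveth qualifies under the Serara–Raveth agreement and S-729 is covered: preferential rate Free applies instead.
The additional-duty order on S-729 targets Corar, not Raveth; it does not apply.
Duty = ¥237,142.80 × 0% = ¥0.00.
Line 4 (M-688, Raveth, 443 kg, ¥62,507.30):
Base rate for M-688 is 6.5%.
Origin Raveth qualifies under the Serara–Raveth agreement and M-688 is covered: preferential rate 1% applies instead.
The additional-duty order on M-688 targets Corar, not Raveth; it does not apply.
Duty = ¥62,507.30 × 1% = ¥625.07.
Total = ¥106,156.84 + ¥101,874.75 + ¥0.00 + ¥625.07 = ¥208,656.66.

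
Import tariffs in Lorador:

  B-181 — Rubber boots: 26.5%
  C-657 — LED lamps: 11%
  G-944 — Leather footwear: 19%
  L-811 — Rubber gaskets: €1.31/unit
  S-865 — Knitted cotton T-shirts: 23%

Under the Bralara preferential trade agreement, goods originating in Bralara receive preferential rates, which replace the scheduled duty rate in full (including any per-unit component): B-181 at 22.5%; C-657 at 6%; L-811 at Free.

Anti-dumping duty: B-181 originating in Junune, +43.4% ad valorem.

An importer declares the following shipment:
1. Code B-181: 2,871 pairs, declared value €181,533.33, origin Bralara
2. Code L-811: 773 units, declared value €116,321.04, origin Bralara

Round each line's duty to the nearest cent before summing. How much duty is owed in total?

€40,845.00

Line 1 (B-181, Bralara, 2,871 pairs, €181,533.33):
Base rate for B-181 is 26.5%.
Origin Bralara qualifies under the Lorador–Bralara agreement and B-181 is covered: preferential rate 22.5% applies instead.
The additional-duty order on B-181 targets Junune, not Bralara; it does not apply.
Duty = €181,533.33 × 22.5% = €40,845.00.
Line 2 (L-811, Bralara, 773 units, €116,321.04):
Base rate for L-811 is €1.31/unit.
Origin Bralara qualifies under the Lorador–Bralara agreement and L-811 is covered: preferential rate Free applies instead.
Duty = €116,321.04 × 0% = €0.00.
Total = €40,845.00 + €0.00 = €40,845.00.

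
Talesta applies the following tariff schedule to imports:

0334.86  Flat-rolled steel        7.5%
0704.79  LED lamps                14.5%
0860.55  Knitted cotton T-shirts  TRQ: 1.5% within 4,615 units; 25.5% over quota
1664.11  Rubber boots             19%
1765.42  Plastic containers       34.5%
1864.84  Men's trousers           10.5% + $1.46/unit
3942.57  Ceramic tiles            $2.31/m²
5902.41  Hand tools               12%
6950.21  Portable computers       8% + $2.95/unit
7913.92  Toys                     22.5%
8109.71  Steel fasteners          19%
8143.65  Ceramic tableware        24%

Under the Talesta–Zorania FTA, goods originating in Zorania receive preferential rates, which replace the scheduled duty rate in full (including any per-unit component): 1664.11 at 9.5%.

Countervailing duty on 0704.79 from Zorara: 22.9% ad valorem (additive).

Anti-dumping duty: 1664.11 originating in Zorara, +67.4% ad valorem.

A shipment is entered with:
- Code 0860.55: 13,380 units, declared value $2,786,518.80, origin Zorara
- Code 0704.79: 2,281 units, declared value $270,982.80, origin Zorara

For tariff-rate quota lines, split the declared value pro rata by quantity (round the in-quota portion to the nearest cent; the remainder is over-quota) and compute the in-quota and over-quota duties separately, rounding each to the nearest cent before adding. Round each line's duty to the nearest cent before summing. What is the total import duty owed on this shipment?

Line 1 (0860.55, Zorara, 13,380 units, $2,786,518.80):
Code 0860.55 is under a tariff-rate quota (threshold 4,615 units). In-quota: 4,615 units at 1.5%; over-quota: 8,765 units at 25.5%.
Pro-rata value split: in-quota = $2,786,518.80 × 4,615/13,380 = $961,119.90; over-quota = $2,786,518.80 − $961,119.90 = $1,825,398.90.
In-quota duty = $961,119.90 × 1.5% = $14,416.80. Over-quota duty = $1,825,398.90 × 25.5% = $465,476.72.
Line duty = $14,416.80 + $465,476.72 = $479,893.52.
Line 2 (0704.79, Zorara, 2,281 units, $270,982.80):
Base rate for 0704.79 is 14.5%.
Additional duty on 0704.79 from Zorara: +22.9%. Applied ad valorem rate: 14.5% + 22.9% = 37.4%.
Duty = $270,982.80 × 37.4% = $101,347.57.
Total = $479,893.52 + $101,347.57 = $581,241.09.

$581,241.09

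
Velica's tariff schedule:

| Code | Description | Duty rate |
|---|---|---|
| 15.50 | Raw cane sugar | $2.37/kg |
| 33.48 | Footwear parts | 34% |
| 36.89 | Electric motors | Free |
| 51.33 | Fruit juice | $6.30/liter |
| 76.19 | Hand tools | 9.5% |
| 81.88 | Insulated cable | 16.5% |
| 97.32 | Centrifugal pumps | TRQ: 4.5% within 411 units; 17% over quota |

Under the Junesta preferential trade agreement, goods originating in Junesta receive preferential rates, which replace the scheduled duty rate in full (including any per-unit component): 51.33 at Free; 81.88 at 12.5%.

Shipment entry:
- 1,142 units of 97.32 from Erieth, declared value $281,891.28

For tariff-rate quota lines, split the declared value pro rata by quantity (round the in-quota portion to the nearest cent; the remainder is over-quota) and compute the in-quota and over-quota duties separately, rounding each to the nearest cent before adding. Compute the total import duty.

Line 1 (97.32, Erieth, 1,142 units, $281,891.28):
Code 97.32 is under a tariff-rate quota (threshold 411 units). In-quota: 411 units at 4.5%; over-quota: 731 units at 17%.
Pro-rata value split: in-quota = $281,891.28 × 411/1,142 = $101,451.24; over-quota = $281,891.28 − $101,451.24 = $180,440.04.
In-quota duty = $101,451.24 × 4.5% = $4,565.31. Over-quota duty = $180,440.04 × 17% = $30,674.81.
Line duty = $4,565.31 + $30,674.81 = $35,240.12.

$35,240.12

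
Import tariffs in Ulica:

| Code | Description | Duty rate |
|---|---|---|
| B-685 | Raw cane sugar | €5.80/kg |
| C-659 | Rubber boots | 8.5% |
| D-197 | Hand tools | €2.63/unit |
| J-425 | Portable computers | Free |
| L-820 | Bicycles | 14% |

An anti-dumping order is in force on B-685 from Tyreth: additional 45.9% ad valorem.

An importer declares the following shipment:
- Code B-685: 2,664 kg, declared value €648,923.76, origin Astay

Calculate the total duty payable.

Line 1 (B-685, Astay, 2,664 kg, €648,923.76):
Base rate for B-685 is €5.80/kg.
The additional-duty order on B-685 targets Tyreth, not Astay; it does not apply.
Duty = 2,664 × €5.80 = €15,451.20.

€15,451.20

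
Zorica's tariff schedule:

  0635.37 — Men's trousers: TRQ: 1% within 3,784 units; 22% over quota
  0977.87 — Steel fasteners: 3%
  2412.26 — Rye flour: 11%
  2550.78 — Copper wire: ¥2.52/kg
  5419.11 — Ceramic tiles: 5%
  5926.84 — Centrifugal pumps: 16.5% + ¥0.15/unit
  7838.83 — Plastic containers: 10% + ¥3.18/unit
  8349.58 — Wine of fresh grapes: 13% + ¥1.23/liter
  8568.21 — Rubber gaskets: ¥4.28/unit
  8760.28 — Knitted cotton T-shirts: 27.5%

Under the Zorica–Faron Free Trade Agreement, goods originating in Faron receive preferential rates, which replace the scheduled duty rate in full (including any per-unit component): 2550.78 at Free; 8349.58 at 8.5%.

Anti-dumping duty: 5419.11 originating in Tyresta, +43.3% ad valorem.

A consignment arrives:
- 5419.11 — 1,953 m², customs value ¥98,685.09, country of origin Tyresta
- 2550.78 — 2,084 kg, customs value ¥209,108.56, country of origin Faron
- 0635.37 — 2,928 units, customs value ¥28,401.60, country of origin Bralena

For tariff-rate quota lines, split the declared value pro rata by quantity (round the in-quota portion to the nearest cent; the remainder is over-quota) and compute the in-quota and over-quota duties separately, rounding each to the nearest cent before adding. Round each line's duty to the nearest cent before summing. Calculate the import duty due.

¥47,948.92

Line 1 (5419.11, Tyresta, 1,953 m², ¥98,685.09):
Base rate for 5419.11 is 5%.
Additional duty on 5419.11 from Tyresta: +43.3%. Applied ad valorem rate: 5% + 43.3% = 48.3%.
Duty = ¥98,685.09 × 48.3% = ¥47,664.90.
Line 2 (2550.78, Faron, 2,084 kg, ¥209,108.56):
Base rate for 2550.78 is ¥2.52/kg.
Origin Faron qualifies under the Zorica–Faron agreement and 2550.78 is covered: preferential rate Free applies instead.
Duty = ¥209,108.56 × 0% = ¥0.00.
Line 3 (0635.37, Bralena, 2,928 units, ¥28,401.60):
Code 0635.37 is under a tariff-rate quota (threshold 3,784 units). Quantity 2,928 units is within the quota, so the in-quota rate 1% applies to the full value.
Duty = ¥28,401.60 × 1% = ¥284.02.
Total = ¥47,664.90 + ¥0.00 + ¥284.02 = ¥47,948.92.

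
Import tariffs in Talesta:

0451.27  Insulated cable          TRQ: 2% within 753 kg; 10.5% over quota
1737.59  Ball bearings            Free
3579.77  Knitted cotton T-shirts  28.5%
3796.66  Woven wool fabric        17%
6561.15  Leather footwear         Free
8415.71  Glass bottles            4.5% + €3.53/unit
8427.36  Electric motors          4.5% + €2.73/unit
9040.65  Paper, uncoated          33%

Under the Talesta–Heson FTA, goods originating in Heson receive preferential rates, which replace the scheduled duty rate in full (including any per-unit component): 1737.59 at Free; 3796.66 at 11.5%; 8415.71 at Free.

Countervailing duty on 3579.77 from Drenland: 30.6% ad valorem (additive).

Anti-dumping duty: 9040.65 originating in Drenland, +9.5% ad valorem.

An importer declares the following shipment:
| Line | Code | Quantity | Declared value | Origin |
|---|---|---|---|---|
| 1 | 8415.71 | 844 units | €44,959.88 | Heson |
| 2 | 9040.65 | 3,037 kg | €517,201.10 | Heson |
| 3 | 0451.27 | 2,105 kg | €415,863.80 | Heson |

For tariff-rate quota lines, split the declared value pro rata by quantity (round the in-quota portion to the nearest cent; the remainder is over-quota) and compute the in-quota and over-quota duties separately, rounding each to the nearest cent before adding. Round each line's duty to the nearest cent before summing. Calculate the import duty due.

€201,697.23

Line 1 (8415.71, Heson, 844 units, €44,959.88):
Base rate for 8415.71 is 4.5% + €3.53/unit.
Origin Heson qualifies under the Talesta–Heson agreement and 8415.71 is covered: preferential rate Free applies instead.
Duty = €44,959.88 × 0% = €0.00.
Line 2 (9040.65, Heson, 3,037 kg, €517,201.10):
Base rate for 9040.65 is 33%.
Origin Heson is the FTA partner but 9040.65 is not on the preference list; base rate stands.
The additional-duty order on 9040.65 targets Drenland, not Heson; it does not apply.
Duty = €517,201.10 × 33% = €170,676.36.
Line 3 (0451.27, Heson, 2,105 kg, €415,863.80):
Code 0451.27 is under a tariff-rate quota (threshold 753 kg). In-quota: 753 kg at 2%; over-quota: 1,352 kg at 10.5%.
Pro-rata value split: in-quota = €415,863.80 × 753/2,105 = €148,762.68; over-quota = €415,863.80 − €148,762.68 = €267,101.12.
In-quota duty = €148,762.68 × 2% = €2,975.25. Over-quota duty = €267,101.12 × 10.5% = €28,045.62.
Line duty = €2,975.25 + €28,045.62 = €31,020.87.
Total = €0.00 + €170,676.36 + €31,020.87 = €201,697.23.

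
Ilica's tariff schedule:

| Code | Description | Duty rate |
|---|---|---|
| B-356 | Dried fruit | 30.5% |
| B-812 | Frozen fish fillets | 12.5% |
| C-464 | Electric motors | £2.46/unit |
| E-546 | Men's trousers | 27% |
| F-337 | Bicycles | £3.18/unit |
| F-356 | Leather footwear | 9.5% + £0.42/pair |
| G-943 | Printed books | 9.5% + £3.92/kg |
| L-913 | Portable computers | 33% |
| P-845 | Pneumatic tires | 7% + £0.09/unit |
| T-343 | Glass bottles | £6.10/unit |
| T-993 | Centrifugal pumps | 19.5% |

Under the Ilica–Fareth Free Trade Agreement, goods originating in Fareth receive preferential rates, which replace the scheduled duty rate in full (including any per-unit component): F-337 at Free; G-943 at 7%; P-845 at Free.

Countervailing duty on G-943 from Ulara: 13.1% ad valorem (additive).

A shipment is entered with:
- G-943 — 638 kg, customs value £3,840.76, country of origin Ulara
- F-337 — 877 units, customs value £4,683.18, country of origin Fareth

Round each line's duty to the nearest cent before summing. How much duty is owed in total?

Line 1 (G-943, Ulara, 638 kg, £3,840.76):
Base rate for G-943 is 9.5% + £3.92/kg.
G-943 has an FTA preferential rate, but origin Ulara is not Fareth; base rate stands.
Additional duty on G-943 from Ulara: +13.1%. Applied ad valorem rate: 9.5% + 13.1% = 22.6%.
Duty = £3,840.76 × 22.6% + 638 × £3.92 = £3,368.97.
Line 2 (F-337, Fareth, 877 units, £4,683.18):
Base rate for F-337 is £3.18/unit.
Origin Fareth qualifies under the Ilica–Fareth agreement and F-337 is covered: preferential rate Free applies instead.
Duty = £4,683.18 × 0% = £0.00.
Total = £3,368.97 + £0.00 = £3,368.97.

£3,368.97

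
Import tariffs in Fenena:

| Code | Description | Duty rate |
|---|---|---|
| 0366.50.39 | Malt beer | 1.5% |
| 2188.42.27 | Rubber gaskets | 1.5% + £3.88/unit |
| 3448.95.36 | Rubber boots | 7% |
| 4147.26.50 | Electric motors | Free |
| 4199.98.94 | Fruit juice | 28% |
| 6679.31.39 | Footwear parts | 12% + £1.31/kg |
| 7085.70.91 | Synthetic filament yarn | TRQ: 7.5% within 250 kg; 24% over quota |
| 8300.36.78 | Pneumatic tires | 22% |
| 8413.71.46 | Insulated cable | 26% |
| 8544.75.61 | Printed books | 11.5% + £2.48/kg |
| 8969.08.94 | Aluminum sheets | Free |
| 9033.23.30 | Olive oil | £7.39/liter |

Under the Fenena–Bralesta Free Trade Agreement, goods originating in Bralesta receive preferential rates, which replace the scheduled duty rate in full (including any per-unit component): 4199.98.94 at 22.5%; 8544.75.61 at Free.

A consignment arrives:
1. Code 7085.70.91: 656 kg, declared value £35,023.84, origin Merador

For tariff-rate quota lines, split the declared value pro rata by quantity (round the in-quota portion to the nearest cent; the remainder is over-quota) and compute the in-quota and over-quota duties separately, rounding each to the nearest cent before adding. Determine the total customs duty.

Line 1 (7085.70.91, Merador, 656 kg, £35,023.84):
Code 7085.70.91 is under a tariff-rate quota (threshold 250 kg). In-quota: 250 kg at 7.5%; over-quota: 406 kg at 24%.
Pro-rata value split: in-quota = £35,023.84 × 250/656 = £13,347.50; over-quota = £35,023.84 − £13,347.50 = £21,676.34.
In-quota duty = £13,347.50 × 7.5% = £1,001.06. Over-quota duty = £21,676.34 × 24% = £5,202.32.
Line duty = £1,001.06 + £5,202.32 = £6,203.38.

£6,203.38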